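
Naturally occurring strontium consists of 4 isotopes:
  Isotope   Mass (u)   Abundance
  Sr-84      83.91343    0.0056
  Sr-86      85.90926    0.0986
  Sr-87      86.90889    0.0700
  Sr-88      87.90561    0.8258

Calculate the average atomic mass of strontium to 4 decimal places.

87.6166 u

Average mass = Σ (abundance × isotope mass) = 0.0056 × 83.91343 + 0.0986 × 85.90926 + 0.0700 × 86.90889 + 0.8258 × 87.90561
= 0.469915 + 8.470653 + 6.083622 + 72.592453 = 87.616643 u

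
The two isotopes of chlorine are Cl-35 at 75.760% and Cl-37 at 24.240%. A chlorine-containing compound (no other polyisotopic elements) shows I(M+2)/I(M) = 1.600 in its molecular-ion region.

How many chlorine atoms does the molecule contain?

For n independent Cl atoms, I(M+2)/I(M) = n · (abundance Cl-37) / (abundance Cl-35) = n · 0.24240/0.75760.
n = 1.600 × 0.75760/0.24240 = 5.00 ≈ 5

5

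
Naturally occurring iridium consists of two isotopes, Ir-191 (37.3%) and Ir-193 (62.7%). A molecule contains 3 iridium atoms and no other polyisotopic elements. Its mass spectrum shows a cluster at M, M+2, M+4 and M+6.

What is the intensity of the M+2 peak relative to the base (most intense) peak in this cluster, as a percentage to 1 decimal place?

(0.373 + 0.627)^3 gives M 0.0519, M+2 0.2617, M+4 0.4399, M+6 0.2465; the largest is M+4.
P(M+4) = C(3,2) × 0.373^1 × 0.627^2 = 3 × 0.3730 × 0.393129 = 0.439911 (base)
P(M+2) = C(3,1) × 0.373^2 × 0.627^1 = 3 × 0.139129 × 0.6270 = 0.261702
Relative intensity = 0.261702 / 0.439911 × 100 = 59.5

59.5%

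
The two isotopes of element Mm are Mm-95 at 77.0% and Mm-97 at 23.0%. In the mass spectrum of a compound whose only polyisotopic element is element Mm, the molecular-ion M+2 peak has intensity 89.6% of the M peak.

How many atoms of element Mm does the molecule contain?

For n independent Mm atoms, I(M+2)/I(M) = n · (abundance Mm-97) / (abundance Mm-95) = n · 0.230/0.770.
n = 0.896 × 0.770/0.230 = 3.00 ≈ 3

3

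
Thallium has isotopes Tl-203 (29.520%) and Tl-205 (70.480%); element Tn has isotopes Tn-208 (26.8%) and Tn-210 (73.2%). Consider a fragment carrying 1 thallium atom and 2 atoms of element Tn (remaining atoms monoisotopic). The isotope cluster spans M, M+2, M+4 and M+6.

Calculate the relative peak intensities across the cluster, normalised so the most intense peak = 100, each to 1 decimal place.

Thallium pattern (n=1): 0.2952 : 0.7048
Element Tn pattern (n=2): 0.071824 : 0.392352 : 0.535824
Convolve the two distributions (both contribute in 2-u steps):
  M: 0.2952×0.071824 = 0.021202
  M+2: 0.2952×0.392352 + 0.7048×0.071824 = 0.166444
  M+4: 0.2952×0.535824 + 0.7048×0.392352 = 0.434705
  M+6: 0.7048×0.535824 = 0.377649
Scale to base peak (0.434705) = 100: 4.9 : 38.3 : 100.0 : 86.9

4.9 : 38.3 : 100.0 : 86.9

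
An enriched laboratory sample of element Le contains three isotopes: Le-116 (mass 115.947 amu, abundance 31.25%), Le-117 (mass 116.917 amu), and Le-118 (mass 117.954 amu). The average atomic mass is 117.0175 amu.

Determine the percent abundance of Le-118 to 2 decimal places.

Let x and y be the fractions of Le-117 and Le-118. Then x + y = 1 − 0.3125 = 0.6875 and 116.917x + 117.954y = 117.0175 − 0.3125×115.947 = 80.7840625.
Substituting: 116.917x + 117.954(0.6875 − x) = 80.7840625
(116.917 − 117.954)x = -0.3093125  ⇒  x = 0.29828, y = 0.38922
Le-117: 29.83%, Le-118: 38.92%.

38.92%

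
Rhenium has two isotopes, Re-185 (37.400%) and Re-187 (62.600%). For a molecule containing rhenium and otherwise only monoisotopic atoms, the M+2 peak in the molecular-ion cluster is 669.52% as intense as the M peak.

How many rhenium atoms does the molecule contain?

With n Re atoms, P(M+2)/P(M) = C(n,1)·p^(n−1)q / p^n = n·q/p = n · 0.62600/0.37400.
n = 6.6952 × 0.37400/0.62600 = 4.00 ≈ 4

4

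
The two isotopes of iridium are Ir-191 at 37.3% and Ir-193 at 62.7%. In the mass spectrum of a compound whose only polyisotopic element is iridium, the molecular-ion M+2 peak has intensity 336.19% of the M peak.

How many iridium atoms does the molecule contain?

The M+2/M ratio from n Ir atoms is n · q/p = n · 0.627/0.373.
n = 3.3619 × 0.373/0.627 = 2.00 ≈ 2

2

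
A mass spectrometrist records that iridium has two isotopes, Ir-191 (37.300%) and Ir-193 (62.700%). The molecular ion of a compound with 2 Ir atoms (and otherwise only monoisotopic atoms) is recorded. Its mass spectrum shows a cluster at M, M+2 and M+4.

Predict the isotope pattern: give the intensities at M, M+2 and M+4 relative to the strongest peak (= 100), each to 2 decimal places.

Each Ir atom is independently Ir-191 (p = 0.37300) or Ir-193 (q = 0.62700); the cluster is the binomial expansion (p + q)^2.
P(M) = 0.37300^2 = 0.139129
P(M+2) = 2 × 0.37300^1 × 0.62700^1 = 0.467742
P(M+4) = 0.62700^2 = 0.393129
The M+2 peak is largest (0.467742); scaling to 100 gives 29.74 : 100.00 : 84.05.

29.74 : 100.00 : 84.05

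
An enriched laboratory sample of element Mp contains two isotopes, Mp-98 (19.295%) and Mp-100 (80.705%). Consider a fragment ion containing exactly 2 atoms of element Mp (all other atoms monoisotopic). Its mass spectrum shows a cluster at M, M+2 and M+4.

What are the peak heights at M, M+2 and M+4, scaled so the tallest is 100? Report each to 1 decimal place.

5.7 : 47.8 : 100.0

Expanding (0.19295 + 0.80705)^2:
P(M) = 0.19295^2 = 0.037230
P(M+2) = 2 × 0.19295^1 × 0.80705^1 = 0.311441
P(M+4) = 0.80705^2 = 0.651330
The M+4 peak is largest (0.651330); scaling to 100 gives 5.7 : 47.8 : 100.0.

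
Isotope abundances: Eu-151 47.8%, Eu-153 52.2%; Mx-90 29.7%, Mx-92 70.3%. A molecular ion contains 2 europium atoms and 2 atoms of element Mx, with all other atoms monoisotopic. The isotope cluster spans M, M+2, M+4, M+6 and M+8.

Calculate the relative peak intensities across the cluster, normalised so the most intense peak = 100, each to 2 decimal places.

5.59 : 38.69 : 95.82 : 100.00 : 37.36

Europium pattern (n=2): 0.228484 : 0.499032 : 0.272484
Element Mx pattern (n=2): 0.088209 : 0.417582 : 0.494209
Convolve the two distributions (both contribute in 2-u steps):
  M: 0.228484×0.088209 = 0.020154
  M+2: 0.228484×0.417582 + 0.499032×0.088209 = 0.139430
  M+4: 0.228484×0.494209 + 0.499032×0.417582 + 0.272484×0.088209 = 0.345341
  M+6: 0.499032×0.494209 + 0.272484×0.417582 = 0.360411
  M+8: 0.272484×0.494209 = 0.134664
Scale to base peak (0.360411) = 100: 5.59 : 38.69 : 95.82 : 100.00 : 37.36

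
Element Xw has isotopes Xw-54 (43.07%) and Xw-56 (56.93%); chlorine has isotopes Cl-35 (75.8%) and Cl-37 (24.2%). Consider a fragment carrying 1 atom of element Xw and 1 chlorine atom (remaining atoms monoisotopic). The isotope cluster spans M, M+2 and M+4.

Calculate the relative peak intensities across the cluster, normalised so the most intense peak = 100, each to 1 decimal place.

Element Xw pattern (n=1): 0.4307 : 0.5693
Chlorine pattern (n=1): 0.7580 : 0.2420
Convolve the two distributions (both contribute in 2-u steps):
  M: 0.4307×0.7580 = 0.326471
  M+2: 0.4307×0.2420 + 0.5693×0.7580 = 0.535759
  M+4: 0.5693×0.2420 = 0.137771
Scale to base peak (0.535759) = 100: 60.9 : 100.0 : 25.7

60.9 : 100.0 : 25.7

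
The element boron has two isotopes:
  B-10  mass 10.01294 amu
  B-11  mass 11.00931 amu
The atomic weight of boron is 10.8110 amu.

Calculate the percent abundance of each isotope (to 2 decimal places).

B-10: 19.90%, B-11: 80.10%

Writing the weighted mean with unknown fraction x of B-10:
10.01294·x + 11.00931·(1 − x) = 10.8110
(10.01294 − 11.00931)·x = 10.8110 − 11.00931
x = -0.19831 / -0.99637 = 0.19903 → 19.90% B-10, 80.10% B-11.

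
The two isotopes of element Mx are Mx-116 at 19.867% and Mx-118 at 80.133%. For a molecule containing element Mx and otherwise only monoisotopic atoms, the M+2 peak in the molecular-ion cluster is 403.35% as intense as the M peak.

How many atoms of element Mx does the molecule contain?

1

For n independent Mx atoms, I(M+2)/I(M) = n · (abundance Mx-118) / (abundance Mx-116) = n · 0.80133/0.19867.
n = 4.0335 × 0.19867/0.80133 = 1.00 ≈ 1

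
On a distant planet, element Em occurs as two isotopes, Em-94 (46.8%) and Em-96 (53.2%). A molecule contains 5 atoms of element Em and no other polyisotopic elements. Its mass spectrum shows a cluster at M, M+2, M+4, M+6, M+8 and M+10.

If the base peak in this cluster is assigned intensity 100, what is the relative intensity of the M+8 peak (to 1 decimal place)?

56.8

(0.468 + 0.532)^5 gives M 0.0225, M+2 0.1276, M+4 0.2901, M+6 0.3298, M+8 0.1874, M+10 0.0426; the largest is M+6.
P(M+6) = C(5,3) × 0.468^2 × 0.532^3 = 10 × 0.219024 × 0.15056877 = 0.329782 (base)
P(M+8) = C(5,4) × 0.468^1 × 0.532^4 = 5 × 0.4680 × 0.08010258 = 0.187440
Relative intensity = 0.187440 / 0.329782 × 100 = 56.8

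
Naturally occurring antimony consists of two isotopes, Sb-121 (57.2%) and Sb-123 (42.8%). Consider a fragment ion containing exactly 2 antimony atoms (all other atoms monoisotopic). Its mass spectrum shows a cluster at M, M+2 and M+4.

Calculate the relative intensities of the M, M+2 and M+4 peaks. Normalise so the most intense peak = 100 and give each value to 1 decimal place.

66.8 : 100.0 : 37.4

Expanding (0.572 + 0.428)^2:
P(M) = 0.572^2 = 0.327184
P(M+2) = 2 × 0.572^1 × 0.428^1 = 0.489632
P(M+4) = 0.428^2 = 0.183184
The M+2 peak is largest (0.489632); scaling to 100 gives 66.8 : 100.0 : 37.4.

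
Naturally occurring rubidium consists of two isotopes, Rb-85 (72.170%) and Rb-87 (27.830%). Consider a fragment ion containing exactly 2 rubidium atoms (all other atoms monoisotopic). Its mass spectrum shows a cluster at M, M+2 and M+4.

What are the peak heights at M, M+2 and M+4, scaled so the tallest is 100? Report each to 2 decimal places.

100.00 : 77.12 : 14.87

Each Rb atom is independently Rb-85 (p = 0.72170) or Rb-87 (q = 0.27830); the cluster is the binomial expansion (p + q)^2.
P(M) = 0.72170^2 = 0.520851
P(M+2) = 2 × 0.72170^1 × 0.27830^1 = 0.401698
P(M+4) = 0.27830^2 = 0.077451
The M peak is largest (0.520851); scaling to 100 gives 100.00 : 77.12 : 14.87.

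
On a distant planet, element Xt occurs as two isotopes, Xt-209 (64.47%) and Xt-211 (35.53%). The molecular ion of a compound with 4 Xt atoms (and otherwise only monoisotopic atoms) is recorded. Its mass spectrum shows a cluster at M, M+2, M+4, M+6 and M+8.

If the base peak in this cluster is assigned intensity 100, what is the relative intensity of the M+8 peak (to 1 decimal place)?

Term probabilities: M 0.1728, M+2 0.3808, M+4 0.3148, M+6 0.1157, M+8 0.0159. Base peak = M+2.
P(M+2) = C(4,1) × 0.6447^3 × 0.3553^1 = 4 × 0.26796188 × 0.3553 = 0.380827 (base)
P(M+8) = C(4,4) × 0.6447^0 × 0.3553^4 = 1 × 1.0000 × 0.01593606 = 0.015936
Relative intensity = 0.015936 / 0.380827 × 100 = 4.2

4.2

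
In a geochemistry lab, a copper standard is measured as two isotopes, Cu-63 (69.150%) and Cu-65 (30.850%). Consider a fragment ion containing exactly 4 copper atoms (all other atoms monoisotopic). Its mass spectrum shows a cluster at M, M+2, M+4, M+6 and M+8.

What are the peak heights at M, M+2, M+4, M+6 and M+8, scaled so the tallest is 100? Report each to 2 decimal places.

The 4 Cu atoms are independent, so intensities follow the terms of (0.69150 + 0.30850)^4.
P(M) = 0.69150^4 = 0.228649
P(M+2) = 4 × 0.69150^3 × 0.30850^1 = 0.408030
P(M+4) = 6 × 0.69150^2 × 0.30850^2 = 0.273052
P(M+6) = 4 × 0.69150^1 × 0.30850^3 = 0.081212
P(M+8) = 0.30850^4 = 0.009058
The M+2 peak is largest (0.408030); scaling to 100 gives 56.04 : 100.00 : 66.92 : 19.90 : 2.22.

56.04 : 100.00 : 66.92 : 19.90 : 2.22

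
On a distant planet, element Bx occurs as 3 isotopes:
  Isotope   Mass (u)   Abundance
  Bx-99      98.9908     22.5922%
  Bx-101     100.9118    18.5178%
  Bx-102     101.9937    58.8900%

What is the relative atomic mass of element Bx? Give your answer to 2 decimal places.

101.11 u

The abundance-weighted mean is 0.225922 × 98.9908 + 0.185178 × 100.9118 + 0.588900 × 101.9937
= 22.36420 + 18.68665 + 60.06409 = 101.11494 u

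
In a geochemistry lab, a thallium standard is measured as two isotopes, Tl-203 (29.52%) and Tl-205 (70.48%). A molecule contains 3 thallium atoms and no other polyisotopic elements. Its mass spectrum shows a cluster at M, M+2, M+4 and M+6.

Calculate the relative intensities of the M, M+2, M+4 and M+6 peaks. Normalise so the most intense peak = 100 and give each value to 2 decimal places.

Expanding (0.2952 + 0.7048)^3:
P(M) = 0.2952^3 = 0.025725
P(M+2) = 3 × 0.2952^2 × 0.7048^1 = 0.184255
P(M+4) = 3 × 0.2952^1 × 0.7048^2 = 0.439916
P(M+6) = 0.7048^3 = 0.350104
The M+4 peak is largest (0.439916); scaling to 100 gives 5.85 : 41.88 : 100.00 : 79.58.

5.85 : 41.88 : 100.00 : 79.58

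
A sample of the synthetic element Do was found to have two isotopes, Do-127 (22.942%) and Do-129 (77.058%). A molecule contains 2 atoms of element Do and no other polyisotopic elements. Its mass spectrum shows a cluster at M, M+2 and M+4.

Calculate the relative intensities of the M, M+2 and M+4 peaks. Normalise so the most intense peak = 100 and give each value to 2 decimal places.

The 2 Do atoms are independent, so intensities follow the terms of (0.22942 + 0.77058)^2.
P(M) = 0.22942^2 = 0.052634
P(M+2) = 2 × 0.22942^1 × 0.77058^1 = 0.353573
P(M+4) = 0.77058^2 = 0.593794
The M+4 peak is largest (0.593794); scaling to 100 gives 8.86 : 59.54 : 100.00.

8.86 : 59.54 : 100.00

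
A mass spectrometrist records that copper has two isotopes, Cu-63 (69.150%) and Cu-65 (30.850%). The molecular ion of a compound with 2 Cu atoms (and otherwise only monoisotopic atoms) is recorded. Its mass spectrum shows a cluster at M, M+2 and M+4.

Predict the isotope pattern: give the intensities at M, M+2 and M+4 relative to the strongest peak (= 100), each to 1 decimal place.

100.0 : 89.2 : 19.9

Each Cu atom is independently Cu-63 (p = 0.69150) or Cu-65 (q = 0.30850); the cluster is the binomial expansion (p + q)^2.
P(M) = 0.69150^2 = 0.478172
P(M+2) = 2 × 0.69150^1 × 0.30850^1 = 0.426656
P(M+4) = 0.30850^2 = 0.095172
The M peak is largest (0.478172); scaling to 100 gives 100.0 : 89.2 : 19.9.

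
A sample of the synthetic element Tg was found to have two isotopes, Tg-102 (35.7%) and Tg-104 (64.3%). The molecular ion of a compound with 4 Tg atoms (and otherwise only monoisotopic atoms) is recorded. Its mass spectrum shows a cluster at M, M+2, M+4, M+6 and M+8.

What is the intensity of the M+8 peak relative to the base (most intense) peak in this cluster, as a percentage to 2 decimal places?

Binomial terms of (0.357 + 0.643)^4: M 0.0162, M+2 0.1170, M+4 0.3162, M+6 0.3796, M+8 0.1709 → M+6 is the base peak.
P(M+6) = C(4,3) × 0.357^1 × 0.643^3 = 4 × 0.3570 × 0.26584771 = 0.379631 (base)
P(M+8) = C(4,4) × 0.357^0 × 0.643^4 = 1 × 1.0000 × 0.17094008 = 0.170940
Relative intensity = 0.170940 / 0.379631 × 100 = 45.03

45.03%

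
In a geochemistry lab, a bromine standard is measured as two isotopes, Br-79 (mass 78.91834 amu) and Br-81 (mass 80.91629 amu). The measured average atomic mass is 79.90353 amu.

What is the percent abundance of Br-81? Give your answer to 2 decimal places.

49.31%

With x = fraction of Br-79 (so Br-81 is 1 − x):
78.91834·x + 80.91629·(1 − x) = 79.90353
(78.91834 − 80.91629)·x = 79.90353 − 80.91629
x = -1.01276 / -1.99795 = 0.50690 → 50.69% Br-79, 49.31% Br-81.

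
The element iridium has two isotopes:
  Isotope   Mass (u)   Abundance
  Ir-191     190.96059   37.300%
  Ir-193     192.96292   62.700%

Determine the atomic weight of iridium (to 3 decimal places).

192.216 u

Average mass = Σ (abundance × isotope mass) = 0.37300 × 190.96059 + 0.62700 × 192.96292
= 71.228300 + 120.987751 = 192.216051 u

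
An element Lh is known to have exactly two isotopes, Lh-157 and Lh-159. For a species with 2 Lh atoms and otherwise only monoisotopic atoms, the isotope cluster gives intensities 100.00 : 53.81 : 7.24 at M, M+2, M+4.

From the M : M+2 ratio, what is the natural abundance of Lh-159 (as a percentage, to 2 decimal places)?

Let p = fractional abundance of Lh-157. I(M+2)/I(M) = [C(2,1)·p^1·(1−p)] / p^2 = 2·(1−p)/p = 53.81/100.00 = 0.5381
(1−p)/p = 0.5381/2 = 0.2691  ⇒  p = 1/(1 + 0.2691) = 0.7880
Lh-157: 78.80%, Lh-159: 21.20%.

21.20%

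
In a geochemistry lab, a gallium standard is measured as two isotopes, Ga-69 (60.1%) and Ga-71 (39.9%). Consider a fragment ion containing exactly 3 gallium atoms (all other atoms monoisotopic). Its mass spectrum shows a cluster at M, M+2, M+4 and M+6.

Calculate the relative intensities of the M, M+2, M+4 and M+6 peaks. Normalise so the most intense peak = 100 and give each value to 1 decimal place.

Each Ga atom is independently Ga-69 (p = 0.601) or Ga-71 (q = 0.399); the cluster is the binomial expansion (p + q)^3.
P(M) = 0.601^3 = 0.217082
P(M+2) = 3 × 0.601^2 × 0.399^1 = 0.432358
P(M+4) = 3 × 0.601^1 × 0.399^2 = 0.287039
P(M+6) = 0.399^3 = 0.063521
The M+2 peak is largest (0.432358); scaling to 100 gives 50.2 : 100.0 : 66.4 : 14.7.

50.2 : 100.0 : 66.4 : 14.7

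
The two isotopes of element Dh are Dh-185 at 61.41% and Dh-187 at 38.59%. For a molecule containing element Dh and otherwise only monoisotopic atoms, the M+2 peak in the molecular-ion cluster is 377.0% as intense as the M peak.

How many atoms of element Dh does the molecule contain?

6

With n Dh atoms, P(M+2)/P(M) = C(n,1)·p^(n−1)q / p^n = n·q/p = n · 0.3859/0.6141.
n = 3.770 × 0.6141/0.3859 = 6.00 ≈ 6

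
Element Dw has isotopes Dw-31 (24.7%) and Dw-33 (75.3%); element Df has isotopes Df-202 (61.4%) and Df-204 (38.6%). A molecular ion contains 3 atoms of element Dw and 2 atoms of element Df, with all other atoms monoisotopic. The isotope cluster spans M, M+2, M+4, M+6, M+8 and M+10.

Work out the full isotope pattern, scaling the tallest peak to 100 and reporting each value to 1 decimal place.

Element Dw pattern (n=3): 0.01506922 : 0.13781933 : 0.42015367 : 0.42695778
Element Df pattern (n=2): 0.376996 : 0.474008 : 0.148996
Convolve the two distributions (both contribute in 2-u steps):
  M: 0.01506922×0.376996 = 0.005681
  M+2: 0.01506922×0.474008 + 0.13781933×0.376996 = 0.059100
  M+4: 0.01506922×0.148996 + 0.13781933×0.474008 + 0.42015367×0.376996 = 0.225969
  M+6: 0.13781933×0.148996 + 0.42015367×0.474008 + 0.42695778×0.376996 = 0.380652
  M+8: 0.42015367×0.148996 + 0.42695778×0.474008 = 0.264983
  M+10: 0.42695778×0.148996 = 0.063615
Scale to base peak (0.380652) = 100: 1.5 : 15.5 : 59.4 : 100.0 : 69.6 : 16.7

1.5 : 15.5 : 59.4 : 100.0 : 69.6 : 16.7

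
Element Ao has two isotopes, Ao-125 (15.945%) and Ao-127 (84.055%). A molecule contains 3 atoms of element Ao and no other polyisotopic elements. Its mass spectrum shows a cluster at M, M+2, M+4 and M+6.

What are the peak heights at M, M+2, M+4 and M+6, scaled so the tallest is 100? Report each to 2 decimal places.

Expanding (0.15945 + 0.84055)^3:
P(M) = 0.15945^3 = 0.004054
P(M+2) = 3 × 0.15945^2 × 0.84055^1 = 0.064111
P(M+4) = 3 × 0.15945^1 × 0.84055^2 = 0.337966
P(M+6) = 0.84055^3 = 0.593869
The M+6 peak is largest (0.593869); scaling to 100 gives 0.68 : 10.80 : 56.91 : 100.00.

0.68 : 10.80 : 56.91 : 100.00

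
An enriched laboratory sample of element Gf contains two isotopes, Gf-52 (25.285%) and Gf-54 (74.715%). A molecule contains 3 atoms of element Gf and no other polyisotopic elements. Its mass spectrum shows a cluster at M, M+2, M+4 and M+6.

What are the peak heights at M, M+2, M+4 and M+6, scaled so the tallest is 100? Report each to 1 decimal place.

3.8 : 33.8 : 100.0 : 98.5

The 3 Gf atoms are independent, so intensities follow the terms of (0.25285 + 0.74715)^3.
P(M) = 0.25285^3 = 0.016165
P(M+2) = 3 × 0.25285^2 × 0.74715^1 = 0.143303
P(M+4) = 3 × 0.25285^1 × 0.74715^2 = 0.423448
P(M+6) = 0.74715^3 = 0.417084
The M+4 peak is largest (0.423448); scaling to 100 gives 3.8 : 33.8 : 100.0 : 98.5.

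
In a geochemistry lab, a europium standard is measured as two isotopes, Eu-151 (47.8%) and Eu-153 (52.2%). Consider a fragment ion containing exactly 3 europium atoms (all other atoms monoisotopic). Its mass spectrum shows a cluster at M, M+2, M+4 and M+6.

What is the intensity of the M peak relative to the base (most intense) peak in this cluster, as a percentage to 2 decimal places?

27.95%

Binomial terms of (0.478 + 0.522)^3: M 0.1092, M+2 0.3578, M+4 0.3907, M+6 0.1422 → M+4 is the base peak.
P(M+4) = C(3,2) × 0.478^1 × 0.522^2 = 3 × 0.4780 × 0.272484 = 0.390742 (base)
P(M) = C(3,0) × 0.478^3 × 0.522^0 = 1 × 0.10921535 × 1.0000 = 0.109215
Relative intensity = 0.109215 / 0.390742 × 100 = 27.95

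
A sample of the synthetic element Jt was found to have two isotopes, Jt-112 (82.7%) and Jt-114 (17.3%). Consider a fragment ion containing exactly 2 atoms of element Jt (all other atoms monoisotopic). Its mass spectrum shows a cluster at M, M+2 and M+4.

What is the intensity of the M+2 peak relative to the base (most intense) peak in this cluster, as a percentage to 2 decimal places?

Binomial terms of (0.827 + 0.173)^2: M 0.6839, M+2 0.2861, M+4 0.0299 → M is the base peak.
P(M) = C(2,0) × 0.827^2 × 0.173^0 = 1 × 0.683929 × 1.0000 = 0.683929 (base)
P(M+2) = C(2,1) × 0.827^1 × 0.173^1 = 2 × 0.8270 × 0.1730 = 0.286142
Relative intensity = 0.286142 / 0.683929 × 100 = 41.84

41.84%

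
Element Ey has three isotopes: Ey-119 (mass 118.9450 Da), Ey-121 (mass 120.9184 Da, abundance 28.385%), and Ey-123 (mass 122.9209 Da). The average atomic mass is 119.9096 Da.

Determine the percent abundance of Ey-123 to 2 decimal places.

The remaining 71.615% is split between Ey-119 (fraction x) and Ey-123 (fraction 0.71615 − x).
Substituting: 118.9450x + 122.9209(0.71615 − x) = 85.58691216
(118.9450 − 122.9209)x = -2.442890375  ⇒  x = 0.61442, y = 0.10173
Ey-119: 61.44%, Ey-123: 10.17%.

10.17%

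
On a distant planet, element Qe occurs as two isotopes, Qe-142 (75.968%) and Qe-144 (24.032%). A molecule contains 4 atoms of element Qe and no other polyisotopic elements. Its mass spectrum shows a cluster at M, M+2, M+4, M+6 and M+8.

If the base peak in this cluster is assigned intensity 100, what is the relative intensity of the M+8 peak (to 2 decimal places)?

Binomial terms of (0.75968 + 0.24032)^4: M 0.3331, M+2 0.4214, M+4 0.2000, M+6 0.0422, M+8 0.0033 → M+2 is the base peak.
P(M+2) = C(4,1) × 0.75968^3 × 0.24032^1 = 4 × 0.43842174 × 0.24032 = 0.421446 (base)
P(M+8) = C(4,4) × 0.75968^0 × 0.24032^4 = 1 × 1.0000 × 0.00333549 = 0.003335
Relative intensity = 0.003335 / 0.421446 × 100 = 0.79

0.79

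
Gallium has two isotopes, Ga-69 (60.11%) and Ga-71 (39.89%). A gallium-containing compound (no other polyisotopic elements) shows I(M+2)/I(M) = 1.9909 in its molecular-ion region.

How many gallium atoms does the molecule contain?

3

For n independent Ga atoms, I(M+2)/I(M) = n · (abundance Ga-71) / (abundance Ga-69) = n · 0.3989/0.6011.
n = 1.9909 × 0.6011/0.3989 = 3.00 ≈ 3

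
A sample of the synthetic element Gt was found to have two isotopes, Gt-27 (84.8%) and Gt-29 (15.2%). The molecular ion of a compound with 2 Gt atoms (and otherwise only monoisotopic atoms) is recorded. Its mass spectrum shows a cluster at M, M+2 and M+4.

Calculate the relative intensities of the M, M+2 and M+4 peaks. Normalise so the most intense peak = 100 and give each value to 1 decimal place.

Expanding (0.848 + 0.152)^2:
P(M) = 0.848^2 = 0.719104
P(M+2) = 2 × 0.848^1 × 0.152^1 = 0.257792
P(M+4) = 0.152^2 = 0.023104
The M peak is largest (0.719104); scaling to 100 gives 100.0 : 35.8 : 3.2.

100.0 : 35.8 : 3.2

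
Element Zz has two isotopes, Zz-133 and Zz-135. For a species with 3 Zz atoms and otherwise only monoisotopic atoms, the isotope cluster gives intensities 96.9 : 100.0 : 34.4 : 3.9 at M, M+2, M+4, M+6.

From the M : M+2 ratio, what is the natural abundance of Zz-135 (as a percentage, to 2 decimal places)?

25.60%

Let p = fractional abundance of Zz-133. I(M+2)/I(M) = [C(3,1)·p^2·(1−p)] / p^3 = 3·(1−p)/p = 100.0/96.9 = 1.0320
(1−p)/p = 1.0320/3 = 0.3440  ⇒  p = 1/(1 + 0.3440) = 0.7440
Zz-133: 74.40%, Zz-135: 25.60%.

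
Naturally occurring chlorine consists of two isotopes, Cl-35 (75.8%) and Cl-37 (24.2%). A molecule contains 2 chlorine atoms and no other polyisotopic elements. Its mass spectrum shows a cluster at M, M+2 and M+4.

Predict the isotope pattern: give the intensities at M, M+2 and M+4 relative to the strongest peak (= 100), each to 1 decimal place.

Each Cl atom is independently Cl-35 (p = 0.758) or Cl-37 (q = 0.242); the cluster is the binomial expansion (p + q)^2.
P(M) = 0.758^2 = 0.574564
P(M+2) = 2 × 0.758^1 × 0.242^1 = 0.366872
P(M+4) = 0.242^2 = 0.058564
The M peak is largest (0.574564); scaling to 100 gives 100.0 : 63.9 : 10.2.

100.0 : 63.9 : 10.2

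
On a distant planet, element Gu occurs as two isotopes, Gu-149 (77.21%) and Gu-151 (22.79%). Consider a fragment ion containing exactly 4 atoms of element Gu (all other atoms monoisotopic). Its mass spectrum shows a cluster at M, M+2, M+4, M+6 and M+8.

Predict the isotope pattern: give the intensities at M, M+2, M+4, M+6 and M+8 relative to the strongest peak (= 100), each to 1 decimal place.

84.7 : 100.0 : 44.3 : 8.7 : 0.6

The 4 Gu atoms are independent, so intensities follow the terms of (0.7721 + 0.2279)^4.
P(M) = 0.7721^4 = 0.355381
P(M+2) = 4 × 0.7721^3 × 0.2279^1 = 0.419590
P(M+4) = 6 × 0.7721^2 × 0.2279^2 = 0.185775
P(M+6) = 4 × 0.7721^1 × 0.2279^3 = 0.036557
P(M+8) = 0.2279^4 = 0.002698
The M+2 peak is largest (0.419590); scaling to 100 gives 84.7 : 100.0 : 44.3 : 8.7 : 0.6.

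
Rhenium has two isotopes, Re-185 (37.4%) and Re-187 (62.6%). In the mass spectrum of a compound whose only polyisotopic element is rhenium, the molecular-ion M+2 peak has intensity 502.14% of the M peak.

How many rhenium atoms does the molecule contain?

For n independent Re atoms, I(M+2)/I(M) = n · (abundance Re-187) / (abundance Re-185) = n · 0.626/0.374.
n = 5.0214 × 0.374/0.626 = 3.00 ≈ 3

3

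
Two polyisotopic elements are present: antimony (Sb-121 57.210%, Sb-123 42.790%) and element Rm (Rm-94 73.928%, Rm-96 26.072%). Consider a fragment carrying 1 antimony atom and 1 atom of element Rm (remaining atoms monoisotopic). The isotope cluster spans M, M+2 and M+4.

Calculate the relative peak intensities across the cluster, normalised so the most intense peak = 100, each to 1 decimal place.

Antimony pattern (n=1): 0.5721 : 0.4279
Element Rm pattern (n=1): 0.73928 : 0.26072
Convolve the two distributions (both contribute in 2-u steps):
  M: 0.5721×0.73928 = 0.422942
  M+2: 0.5721×0.26072 + 0.4279×0.73928 = 0.465496
  M+4: 0.4279×0.26072 = 0.111562
Scale to base peak (0.465496) = 100: 90.9 : 100.0 : 24.0

90.9 : 100.0 : 24.0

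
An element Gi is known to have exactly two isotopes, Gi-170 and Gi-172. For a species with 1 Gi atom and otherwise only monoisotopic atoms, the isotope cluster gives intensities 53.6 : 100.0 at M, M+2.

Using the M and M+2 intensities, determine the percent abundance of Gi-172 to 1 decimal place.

If p is the fraction of Gi that is Gi-170, then I(M+2)/I(M) = [C(1,1)·p^0·(1−p)] / p^1 = 1·(1−p)/p = 100.0/53.6 = 1.8657
(1−p)/p = 1.8657/1 = 1.8657  ⇒  p = 1/(1 + 1.8657) = 0.3490
Gi-170: 34.9%, Gi-172: 65.1%.

65.1%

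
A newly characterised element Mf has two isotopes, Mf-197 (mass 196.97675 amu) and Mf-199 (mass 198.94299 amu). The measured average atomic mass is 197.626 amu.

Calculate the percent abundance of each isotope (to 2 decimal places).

Let x be the fractional abundance of Mf-197; then Mf-199 has abundance 1 − x.
196.97675·x + 198.94299·(1 − x) = 197.626
(196.97675 − 198.94299)·x = 197.626 − 198.94299
x = -1.31699 / -1.96624 = 0.66980 → 66.98% Mf-197, 33.02% Mf-199.

Mf-197: 66.98%, Mf-199: 33.02%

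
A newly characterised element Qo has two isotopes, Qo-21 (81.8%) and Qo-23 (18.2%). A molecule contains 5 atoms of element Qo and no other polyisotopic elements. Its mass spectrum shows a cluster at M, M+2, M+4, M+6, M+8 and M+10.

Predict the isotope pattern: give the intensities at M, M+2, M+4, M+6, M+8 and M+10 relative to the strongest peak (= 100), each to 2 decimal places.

Expanding (0.818 + 0.182)^5:
P(M) = 0.818^5 = 0.366241
P(M+2) = 5 × 0.818^4 × 0.182^1 = 0.407432
P(M+4) = 10 × 0.818^3 × 0.182^2 = 0.181302
P(M+6) = 10 × 0.818^2 × 0.182^3 = 0.040339
P(M+8) = 5 × 0.818^1 × 0.182^4 = 0.004488
P(M+10) = 0.182^5 = 0.000200
The M+2 peak is largest (0.407432); scaling to 100 gives 89.89 : 100.00 : 44.50 : 9.90 : 1.10 : 0.05.

89.89 : 100.00 : 44.50 : 9.90 : 1.10 : 0.05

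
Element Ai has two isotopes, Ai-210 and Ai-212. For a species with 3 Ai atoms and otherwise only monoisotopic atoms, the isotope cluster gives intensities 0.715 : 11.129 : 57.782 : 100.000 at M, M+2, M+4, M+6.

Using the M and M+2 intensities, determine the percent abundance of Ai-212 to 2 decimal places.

Write p for the Ai-210 fraction. I(M+2)/I(M) = [C(3,1)·p^2·(1−p)] / p^3 = 3·(1−p)/p = 11.129/0.715 = 15.5650
(1−p)/p = 15.5650/3 = 5.1883  ⇒  p = 1/(1 + 5.1883) = 0.1616
Ai-210: 16.16%, Ai-212: 83.84%.

83.84%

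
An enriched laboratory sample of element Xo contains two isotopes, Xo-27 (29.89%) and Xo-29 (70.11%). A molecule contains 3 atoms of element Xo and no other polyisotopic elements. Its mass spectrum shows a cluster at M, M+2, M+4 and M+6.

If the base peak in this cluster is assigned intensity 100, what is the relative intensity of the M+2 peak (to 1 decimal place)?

42.6

(0.2989 + 0.7011)^3 gives M 0.0267, M+2 0.1879, M+4 0.4408, M+6 0.3446; the largest is M+4.
P(M+4) = C(3,2) × 0.2989^1 × 0.7011^2 = 3 × 0.2989 × 0.49154121 = 0.440765 (base)
P(M+2) = C(3,1) × 0.2989^2 × 0.7011^1 = 3 × 0.08934121 × 0.7011 = 0.187911
Relative intensity = 0.187911 / 0.440765 × 100 = 42.6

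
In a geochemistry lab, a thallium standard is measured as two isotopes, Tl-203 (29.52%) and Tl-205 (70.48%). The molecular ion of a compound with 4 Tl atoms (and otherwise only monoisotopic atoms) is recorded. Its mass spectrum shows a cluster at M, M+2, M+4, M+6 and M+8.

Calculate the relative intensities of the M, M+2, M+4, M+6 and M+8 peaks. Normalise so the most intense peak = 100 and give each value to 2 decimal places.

1.84 : 17.54 : 62.83 : 100.00 : 59.69

The 4 Tl atoms are independent, so intensities follow the terms of (0.2952 + 0.7048)^4.
P(M) = 0.2952^4 = 0.007594
P(M+2) = 4 × 0.2952^3 × 0.7048^1 = 0.072523
P(M+4) = 6 × 0.2952^2 × 0.7048^2 = 0.259726
P(M+6) = 4 × 0.2952^1 × 0.7048^3 = 0.413403
P(M+8) = 0.7048^4 = 0.246754
The M+6 peak is largest (0.413403); scaling to 100 gives 1.84 : 17.54 : 62.83 : 100.00 : 59.69.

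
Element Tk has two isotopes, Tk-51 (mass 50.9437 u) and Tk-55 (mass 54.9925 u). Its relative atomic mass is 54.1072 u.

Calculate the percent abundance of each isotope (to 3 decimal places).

Tk-51: 21.866%, Tk-55: 78.134%

Writing the weighted mean with unknown fraction x of Tk-51:
50.9437·x + 54.9925·(1 − x) = 54.1072
(50.9437 − 54.9925)·x = 54.1072 − 54.9925
x = -0.8853 / -4.0488 = 0.21866 → 21.866% Tk-51, 78.134% Tk-55.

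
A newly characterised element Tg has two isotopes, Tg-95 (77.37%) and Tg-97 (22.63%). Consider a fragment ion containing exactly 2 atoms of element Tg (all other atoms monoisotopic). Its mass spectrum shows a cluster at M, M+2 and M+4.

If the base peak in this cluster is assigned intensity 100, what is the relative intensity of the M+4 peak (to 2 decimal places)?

Binomial terms of (0.7737 + 0.2263)^2: M 0.5986, M+2 0.3502, M+4 0.0512 → M is the base peak.
P(M) = C(2,0) × 0.7737^2 × 0.2263^0 = 1 × 0.59861169 × 1.0000 = 0.598612 (base)
P(M+4) = C(2,2) × 0.7737^0 × 0.2263^2 = 1 × 1.0000 × 0.05121169 = 0.051212
Relative intensity = 0.051212 / 0.598612 × 100 = 8.56

8.56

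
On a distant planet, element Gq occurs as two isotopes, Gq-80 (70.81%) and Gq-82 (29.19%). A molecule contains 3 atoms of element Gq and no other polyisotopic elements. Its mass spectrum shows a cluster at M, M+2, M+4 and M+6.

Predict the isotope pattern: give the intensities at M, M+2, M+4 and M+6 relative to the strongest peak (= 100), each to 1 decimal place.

80.9 : 100.0 : 41.2 : 5.7

The 3 Gq atoms are independent, so intensities follow the terms of (0.7081 + 0.2919)^3.
P(M) = 0.7081^3 = 0.355045
P(M+2) = 3 × 0.7081^2 × 0.2919^1 = 0.439081
P(M+4) = 3 × 0.7081^1 × 0.2919^2 = 0.181002
P(M+6) = 0.2919^3 = 0.024872
The M+2 peak is largest (0.439081); scaling to 100 gives 80.9 : 100.0 : 41.2 : 5.7.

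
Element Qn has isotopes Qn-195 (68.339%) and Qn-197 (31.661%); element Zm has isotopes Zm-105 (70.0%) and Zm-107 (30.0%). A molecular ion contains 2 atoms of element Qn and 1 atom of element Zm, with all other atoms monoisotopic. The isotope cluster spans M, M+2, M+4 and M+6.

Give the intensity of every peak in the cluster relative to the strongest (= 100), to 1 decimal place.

Element Qn pattern (n=2): 0.46702189 : 0.43273622 : 0.10024189
Element Zm pattern (n=1): 0.7000 : 0.3000
Convolve the two distributions (both contribute in 2-u steps):
  M: 0.46702189×0.7000 = 0.326915
  M+2: 0.46702189×0.3000 + 0.43273622×0.7000 = 0.443022
  M+4: 0.43273622×0.3000 + 0.10024189×0.7000 = 0.199990
  M+6: 0.10024189×0.3000 = 0.030073
Scale to base peak (0.443022) = 100: 73.8 : 100.0 : 45.1 : 6.8

73.8 : 100.0 : 45.1 : 6.8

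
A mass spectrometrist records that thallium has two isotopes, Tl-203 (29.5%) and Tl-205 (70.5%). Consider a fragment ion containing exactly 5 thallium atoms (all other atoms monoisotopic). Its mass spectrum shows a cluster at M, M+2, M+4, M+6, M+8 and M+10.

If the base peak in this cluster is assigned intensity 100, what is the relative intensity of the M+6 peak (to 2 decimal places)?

83.69

(0.295 + 0.705)^5 gives M 0.0022, M+2 0.0267, M+4 0.1276, M+6 0.3049, M+8 0.3644, M+10 0.1742; the largest is M+8.
P(M+8) = C(5,4) × 0.295^1 × 0.705^4 = 5 × 0.2950 × 0.24703385 = 0.364375 (base)
P(M+6) = C(5,3) × 0.295^2 × 0.705^3 = 10 × 0.087025 × 0.35040263 = 0.304938
Relative intensity = 0.304938 / 0.364375 × 100 = 83.69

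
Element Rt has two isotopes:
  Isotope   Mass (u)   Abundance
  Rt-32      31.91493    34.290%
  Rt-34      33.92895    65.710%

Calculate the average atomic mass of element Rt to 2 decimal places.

The abundance-weighted mean is 0.34290 × 31.91493 + 0.65710 × 33.92895
= 10.943629 + 22.294713 = 33.238342 u

33.24 u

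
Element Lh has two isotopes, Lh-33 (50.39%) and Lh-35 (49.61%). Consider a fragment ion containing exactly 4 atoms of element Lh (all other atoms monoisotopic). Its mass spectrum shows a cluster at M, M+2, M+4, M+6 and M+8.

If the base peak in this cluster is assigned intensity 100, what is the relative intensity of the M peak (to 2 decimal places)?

17.19

Term probabilities: M 0.0645, M+2 0.2539, M+4 0.3750, M+6 0.2461, M+8 0.0606. Base peak = M+4.
P(M+4) = C(4,2) × 0.5039^2 × 0.4961^2 = 6 × 0.25391521 × 0.24611521 = 0.374954 (base)
P(M) = C(4,0) × 0.5039^4 × 0.4961^0 = 1 × 0.06447293 × 1.0000 = 0.064473
Relative intensity = 0.064473 / 0.374954 × 100 = 17.19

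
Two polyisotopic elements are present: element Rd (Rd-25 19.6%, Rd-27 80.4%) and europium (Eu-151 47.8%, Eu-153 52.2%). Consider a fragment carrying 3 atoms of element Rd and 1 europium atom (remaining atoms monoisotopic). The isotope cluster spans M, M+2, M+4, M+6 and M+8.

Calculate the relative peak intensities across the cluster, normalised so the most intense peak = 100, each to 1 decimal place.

0.8 : 10.8 : 51.5 : 100.0 : 60.7

Element Rd pattern (n=3): 0.00752954 : 0.09265939 : 0.38009261 : 0.51971846
Europium pattern (n=1): 0.4780 : 0.5220
Convolve the two distributions (both contribute in 2-u steps):
  M: 0.00752954×0.4780 = 0.003599
  M+2: 0.00752954×0.5220 + 0.09265939×0.4780 = 0.048222
  M+4: 0.09265939×0.5220 + 0.38009261×0.4780 = 0.230052
  M+6: 0.38009261×0.5220 + 0.51971846×0.4780 = 0.446834
  M+8: 0.51971846×0.5220 = 0.271293
Scale to base peak (0.446834) = 100: 0.8 : 10.8 : 51.5 : 100.0 : 60.7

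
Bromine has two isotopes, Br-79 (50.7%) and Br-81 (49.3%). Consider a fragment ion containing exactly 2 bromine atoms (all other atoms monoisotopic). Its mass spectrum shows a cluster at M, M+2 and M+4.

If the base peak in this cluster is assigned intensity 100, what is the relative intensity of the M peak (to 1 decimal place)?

Binomial terms of (0.507 + 0.493)^2: M 0.2570, M+2 0.4999, M+4 0.2430 → M+2 is the base peak.
P(M+2) = C(2,1) × 0.507^1 × 0.493^1 = 2 × 0.5070 × 0.4930 = 0.499902 (base)
P(M) = C(2,0) × 0.507^2 × 0.493^0 = 1 × 0.257049 × 1.0000 = 0.257049
Relative intensity = 0.257049 / 0.499902 × 100 = 51.4

51.4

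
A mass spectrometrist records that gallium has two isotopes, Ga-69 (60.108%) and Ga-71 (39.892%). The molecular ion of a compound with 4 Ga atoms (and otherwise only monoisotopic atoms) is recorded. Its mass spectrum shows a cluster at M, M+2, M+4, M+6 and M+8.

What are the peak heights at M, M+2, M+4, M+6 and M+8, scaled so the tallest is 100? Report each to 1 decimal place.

37.7 : 100.0 : 99.6 : 44.0 : 7.3

The 4 Ga atoms are independent, so intensities follow the terms of (0.60108 + 0.39892)^4.
P(M) = 0.60108^4 = 0.130536
P(M+2) = 4 × 0.60108^3 × 0.39892^1 = 0.346531
P(M+4) = 6 × 0.60108^2 × 0.39892^2 = 0.344975
P(M+6) = 4 × 0.60108^1 × 0.39892^3 = 0.152633
P(M+8) = 0.39892^4 = 0.025325
The M+2 peak is largest (0.346531); scaling to 100 gives 37.7 : 100.0 : 99.6 : 44.0 : 7.3.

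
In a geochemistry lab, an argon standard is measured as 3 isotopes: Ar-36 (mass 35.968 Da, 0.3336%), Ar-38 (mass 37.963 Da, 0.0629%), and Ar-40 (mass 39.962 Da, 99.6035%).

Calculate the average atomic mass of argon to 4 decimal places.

39.9474 Da

Ar = Σ fᵢ·mᵢ = 0.003336 × 35.968 + 0.000629 × 37.963 + 0.996035 × 39.962
= 0.11999 + 0.02388 + 39.80355 = 39.94742 Da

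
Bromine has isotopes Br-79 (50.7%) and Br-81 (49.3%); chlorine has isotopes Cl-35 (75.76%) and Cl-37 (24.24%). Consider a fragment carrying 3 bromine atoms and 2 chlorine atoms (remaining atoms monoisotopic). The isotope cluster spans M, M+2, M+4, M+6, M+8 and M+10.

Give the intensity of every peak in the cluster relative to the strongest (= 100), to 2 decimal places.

20.81 : 74.02 : 100.00 : 63.12 : 18.29 : 1.96

Bromine pattern (n=3): 0.13032384 : 0.38017547 : 0.36967753 : 0.11982316
Chlorine pattern (n=2): 0.57395776 : 0.36728448 : 0.05875776
Convolve the two distributions (both contribute in 2-u steps):
  M: 0.13032384×0.57395776 = 0.074800
  M+2: 0.13032384×0.36728448 + 0.38017547×0.57395776 = 0.266071
  M+4: 0.13032384×0.05875776 + 0.38017547×0.36728448 + 0.36967753×0.57395776 = 0.359469
  M+6: 0.38017547×0.05875776 + 0.36967753×0.36728448 + 0.11982316×0.57395776 = 0.226889
  M+8: 0.36967753×0.05875776 + 0.11982316×0.36728448 = 0.065731
  M+10: 0.11982316×0.05875776 = 0.007041
Scale to base peak (0.359469) = 100: 20.81 : 74.02 : 100.00 : 63.12 : 18.29 : 1.96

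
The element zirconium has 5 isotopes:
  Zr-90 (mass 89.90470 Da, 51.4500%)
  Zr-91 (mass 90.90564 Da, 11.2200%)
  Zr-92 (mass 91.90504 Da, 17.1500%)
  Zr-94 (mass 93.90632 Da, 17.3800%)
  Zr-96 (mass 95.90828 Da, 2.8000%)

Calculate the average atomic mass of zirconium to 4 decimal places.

Weight each isotope mass by its fractional abundance: 0.514500 × 89.90470 + 0.112200 × 90.90564 + 0.171500 × 91.90504 + 0.173800 × 93.90632 + 0.028000 × 95.90828
= 46.255968 + 10.199613 + 15.761714 + 16.320918 + 2.685432 = 91.223645 Da

91.2236 Da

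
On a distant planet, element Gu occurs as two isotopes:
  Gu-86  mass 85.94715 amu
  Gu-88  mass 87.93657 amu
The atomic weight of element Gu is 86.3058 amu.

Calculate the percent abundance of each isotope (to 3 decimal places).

With x = fraction of Gu-86 (so Gu-88 is 1 − x):
85.94715·x + 87.93657·(1 − x) = 86.3058
(85.94715 − 87.93657)·x = 86.3058 − 87.93657
x = -1.63077 / -1.98942 = 0.81972 → 81.972% Gu-86, 18.028% Gu-88.

Gu-86: 81.972%, Gu-88: 18.028%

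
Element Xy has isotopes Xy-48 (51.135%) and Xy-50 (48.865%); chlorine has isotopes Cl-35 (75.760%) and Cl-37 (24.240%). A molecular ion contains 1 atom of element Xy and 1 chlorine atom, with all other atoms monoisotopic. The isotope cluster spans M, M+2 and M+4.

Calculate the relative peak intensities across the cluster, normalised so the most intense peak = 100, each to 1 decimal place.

Element Xy pattern (n=1): 0.51135 : 0.48865
Chlorine pattern (n=1): 0.7576 : 0.2424
Convolve the two distributions (both contribute in 2-u steps):
  M: 0.51135×0.7576 = 0.387399
  M+2: 0.51135×0.2424 + 0.48865×0.7576 = 0.494152
  M+4: 0.48865×0.2424 = 0.118449
Scale to base peak (0.494152) = 100: 78.4 : 100.0 : 24.0

78.4 : 100.0 : 24.0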